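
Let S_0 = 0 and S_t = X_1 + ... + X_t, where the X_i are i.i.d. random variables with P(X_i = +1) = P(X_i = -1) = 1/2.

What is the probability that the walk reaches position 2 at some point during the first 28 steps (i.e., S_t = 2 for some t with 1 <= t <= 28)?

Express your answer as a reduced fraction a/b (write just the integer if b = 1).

Answer: 23859587/33554432

Derivation:
Count via complement. Let g(t,s) = #length-t paths at position s with S_1..S_t all ≠ 2.
g(t,s) = g(t-1,s-1) + g(t-1,s+1) for s ≠ 2; g(t,2) = 0.
t=0: g(0,0)=1
t=1: g(1,-1)=1 g(1,1)=1
t=2: g(2,-2)=1 g(2,0)=2
t=3: g(3,-3)=1 g(3,-1)=3 g(3,1)=2
t=4: g(4,-4)=1 g(4,-2)=4 g(4,0)=5
t=5: g(5,-5)=1 g(5,-3)=5 g(5,-1)=9 g(5,1)=5
t=6: g(6,-6)=1 g(6,-4)=6 g(6,-2)=14 g(6,0)=14
t=7: g(7,-7)=1 g(7,-5)=7 g(7,-3)=20 g(7,-1)=28 g(7,1)=14
t=8: g(8,-8)=1 g(8,-6)=8 g(8,-4)=27 g(8,-2)=48 g(8,0)=42
t=9: g(9,-9)=1 g(9,-7)=9 g(9,-5)=35 g(9,-3)=75 g(9,-1)=90 g(9,1)=42
t=10: g(10,-10)=1 g(10,-8)=10 g(10,-6)=44 g(10,-4)=110 g(10,-2)=165 g(10,0)=132
t=11: g(11,-11)=1 g(11,-9)=11 g(11,-7)=54 g(11,-5)=154 g(11,-3)=275 g(11,-1)=297 g(11,1)=132
t=12: g(12,-12)=1 g(12,-10)=12 g(12,-8)=65 g(12,-6)=208 g(12,-4)=429 g(12,-2)=572 g(12,0)=429
t=13: g(13,-13)=1 g(13,-11)=13 g(13,-9)=77 g(13,-7)=273 g(13,-5)=637 g(13,-3)=1001 g(13,-1)=1001 g(13,1)=429
t=14: g(14,-14)=1 g(14,-12)=14 g(14,-10)=90 g(14,-8)=350 g(14,-6)=910 g(14,-4)=1638 g(14,-2)=2002 g(14,0)=1430
t=15: g(15,-15)=1 g(15,-13)=15 g(15,-11)=104 g(15,-9)=440 g(15,-7)=1260 g(15,-5)=2548 g(15,-3)=3640 g(15,-1)=3432 g(15,1)=1430
t=16: g(16,-16)=1 g(16,-14)=16 g(16,-12)=119 g(16,-10)=544 g(16,-8)=1700 g(16,-6)=3808 g(16,-4)=6188 g(16,-2)=7072 g(16,0)=4862
t=17: g(17,-17)=1 g(17,-15)=17 g(17,-13)=135 g(17,-11)=663 g(17,-9)=2244 g(17,-7)=5508 g(17,-5)=9996 g(17,-3)=13260 g(17,-1)=11934 g(17,1)=4862
t=18: g(18,-18)=1 g(18,-16)=18 g(18,-14)=152 g(18,-12)=798 g(18,-10)=2907 g(18,-8)=7752 g(18,-6)=15504 g(18,-4)=23256 g(18,-2)=25194 g(18,0)=16796
t=19: g(19,-19)=1 g(19,-17)=19 g(19,-15)=170 g(19,-13)=950 g(19,-11)=3705 g(19,-9)=10659 g(19,-7)=23256 g(19,-5)=38760 g(19,-3)=48450 g(19,-1)=41990 g(19,1)=16796
t=20: g(20,-20)=1 g(20,-18)=20 g(20,-16)=189 g(20,-14)=1120 g(20,-12)=4655 g(20,-10)=14364 g(20,-8)=33915 g(20,-6)=62016 g(20,-4)=87210 g(20,-2)=90440 g(20,0)=58786
t=21: g(21,-21)=1 g(21,-19)=21 g(21,-17)=209 g(21,-15)=1309 g(21,-13)=5775 g(21,-11)=19019 g(21,-9)=48279 g(21,-7)=95931 g(21,-5)=149226 g(21,-3)=177650 g(21,-1)=149226 g(21,1)=58786
t=22: g(22,-22)=1 g(22,-20)=22 g(22,-18)=230 g(22,-16)=1518 g(22,-14)=7084 g(22,-12)=24794 g(22,-10)=67298 g(22,-8)=144210 g(22,-6)=245157 g(22,-4)=326876 g(22,-2)=326876 g(22,0)=208012
t=23: g(23,-23)=1 g(23,-21)=23 g(23,-19)=252 g(23,-17)=1748 g(23,-15)=8602 g(23,-13)=31878 g(23,-11)=92092 g(23,-9)=211508 g(23,-7)=389367 g(23,-5)=572033 g(23,-3)=653752 g(23,-1)=534888 g(23,1)=208012
t=24: g(24,-24)=1 g(24,-22)=24 g(24,-20)=275 g(24,-18)=2000 g(24,-16)=10350 g(24,-14)=40480 g(24,-12)=123970 g(24,-10)=303600 g(24,-8)=600875 g(24,-6)=961400 g(24,-4)=1225785 g(24,-2)=1188640 g(24,0)=742900
t=25: g(25,-25)=1 g(25,-23)=25 g(25,-21)=299 g(25,-19)=2275 g(25,-17)=12350 g(25,-15)=50830 g(25,-13)=164450 g(25,-11)=427570 g(25,-9)=904475 g(25,-7)=1562275 g(25,-5)=2187185 g(25,-3)=2414425 g(25,-1)=1931540 g(25,1)=742900
t=26: g(26,-26)=1 g(26,-24)=26 g(26,-22)=324 g(26,-20)=2574 g(26,-18)=14625 g(26,-16)=63180 g(26,-14)=215280 g(26,-12)=592020 g(26,-10)=1332045 g(26,-8)=2466750 g(26,-6)=3749460 g(26,-4)=4601610 g(26,-2)=4345965 g(26,0)=2674440
t=27: g(27,-27)=1 g(27,-25)=27 g(27,-23)=350 g(27,-21)=2898 g(27,-19)=17199 g(27,-17)=77805 g(27,-15)=278460 g(27,-13)=807300 g(27,-11)=1924065 g(27,-9)=3798795 g(27,-7)=6216210 g(27,-5)=8351070 g(27,-3)=8947575 g(27,-1)=7020405 g(27,1)=2674440
t=28: g(28,-28)=1 g(28,-26)=28 g(28,-24)=377 g(28,-22)=3248 g(28,-20)=20097 g(28,-18)=95004 g(28,-16)=356265 g(28,-14)=1085760 g(28,-12)=2731365 g(28,-10)=5722860 g(28,-8)=10015005 g(28,-6)=14567280 g(28,-4)=17298645 g(28,-2)=15967980 g(28,0)=9694845
Paths never hitting 2: Σ_s g(28,s) = 77558760
Paths hitting 2: 2^28 - 77558760 = 190876696
P = 190876696/268435456 = 23859587/33554432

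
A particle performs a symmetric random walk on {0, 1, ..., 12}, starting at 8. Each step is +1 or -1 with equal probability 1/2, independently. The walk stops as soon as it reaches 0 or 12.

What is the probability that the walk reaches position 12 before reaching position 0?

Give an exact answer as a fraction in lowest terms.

Answer: 2/3

Derivation:
Symmetric walk (p = 1/2): the harmonic-function argument gives P(hit 12 before 0 | start at 8) = a/N.
P = 8/12 = 2/3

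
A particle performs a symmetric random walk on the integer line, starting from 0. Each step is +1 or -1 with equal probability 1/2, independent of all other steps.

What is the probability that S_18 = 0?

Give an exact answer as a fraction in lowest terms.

Answer: 12155/65536

Derivation:
To return to 0 after 18 steps: need exactly 9 steps of +1 and 9 of -1.
Favorable paths: C(18,9) = 48620
Total paths: 2^18 = 262144
P = 48620/262144 = 12155/65536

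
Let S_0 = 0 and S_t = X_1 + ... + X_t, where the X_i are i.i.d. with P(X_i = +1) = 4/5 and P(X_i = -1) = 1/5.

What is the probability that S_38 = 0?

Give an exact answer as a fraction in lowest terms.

To be at 0 after 38 steps: need exactly 19 steps of +1 and 19 of -1.
Number of such sequences: C(38,19) = 35345263800
Each has probability (4/5)^19 · (1/5)^19 = 274877906944/363797880709171295166015625
P = 35345263800 · 274877906944/363797880709171295166015625 = 388625285349101273088/14551915228366851806640625

Answer: 388625285349101273088/14551915228366851806640625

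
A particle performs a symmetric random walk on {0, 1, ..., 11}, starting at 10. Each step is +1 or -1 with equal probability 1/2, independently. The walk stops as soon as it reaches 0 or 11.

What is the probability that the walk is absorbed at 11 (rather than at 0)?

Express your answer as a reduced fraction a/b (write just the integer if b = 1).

Answer: 10/11

Derivation:
Symmetric walk (p = 1/2): the harmonic-function argument gives P(hit 11 before 0 | start at 10) = a/N.
P = 10/11 = 10/11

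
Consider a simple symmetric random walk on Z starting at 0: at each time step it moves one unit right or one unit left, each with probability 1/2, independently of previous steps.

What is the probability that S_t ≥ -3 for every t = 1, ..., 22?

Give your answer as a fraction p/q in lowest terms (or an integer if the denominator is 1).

Let f(t,s) = #length-t paths at position s with S_1..S_t all ≥ -3.
f(t,s) = f(t-1,s-1) + f(t-1,s+1) for s ≥ -3; f(t,s) = 0 for s < -3.
t=0: f(0,0)=1
t=1: f(1,-1)=1 f(1,1)=1
t=2: f(2,-2)=1 f(2,0)=2 f(2,2)=1
t=3: f(3,-3)=1 f(3,-1)=3 f(3,1)=3 f(3,3)=1
t=4: f(4,-2)=4 f(4,0)=6 f(4,2)=4 f(4,4)=1
t=5: f(5,-3)=4 f(5,-1)=10 f(5,1)=10 f(5,3)=5 f(5,5)=1
t=6: f(6,-2)=14 f(6,0)=20 f(6,2)=15 f(6,4)=6 f(6,6)=1
t=7: f(7,-3)=14 f(7,-1)=34 f(7,1)=35 f(7,3)=21 f(7,5)=7 f(7,7)=1
t=8: f(8,-2)=48 f(8,0)=69 f(8,2)=56 f(8,4)=28 f(8,6)=8 f(8,8)=1
t=9: f(9,-3)=48 f(9,-1)=117 f(9,1)=125 f(9,3)=84 f(9,5)=36 f(9,7)=9 f(9,9)=1
t=10: f(10,-2)=165 f(10,0)=242 f(10,2)=209 f(10,4)=120 f(10,6)=45 f(10,8)=10 f(10,10)=1
t=11: f(11,-3)=165 f(11,-1)=407 f(11,1)=451 f(11,3)=329 f(11,5)=165 f(11,7)=55 f(11,9)=11 f(11,11)=1
t=12: f(12,-2)=572 f(12,0)=858 f(12,2)=780 f(12,4)=494 f(12,6)=220 f(12,8)=66 f(12,10)=12 f(12,12)=1
t=13: f(13,-3)=572 f(13,-1)=1430 f(13,1)=1638 f(13,3)=1274 f(13,5)=714 f(13,7)=286 f(13,9)=78 f(13,11)=13 f(13,13)=1
t=14: f(14,-2)=2002 f(14,0)=3068 f(14,2)=2912 f(14,4)=1988 f(14,6)=1000 f(14,8)=364 f(14,10)=91 f(14,12)=14 f(14,14)=1
t=15: f(15,-3)=2002 f(15,-1)=5070 f(15,1)=5980 f(15,3)=4900 f(15,5)=2988 f(15,7)=1364 f(15,9)=455 f(15,11)=105 f(15,13)=15 f(15,15)=1
t=16: f(16,-2)=7072 f(16,0)=11050 f(16,2)=10880 f(16,4)=7888 f(16,6)=4352 f(16,8)=1819 f(16,10)=560 f(16,12)=120 f(16,14)=16 f(16,16)=1
t=17: f(17,-3)=7072 f(17,-1)=18122 f(17,1)=21930 f(17,3)=18768 f(17,5)=12240 f(17,7)=6171 f(17,9)=2379 f(17,11)=680 f(17,13)=136 f(17,15)=17 f(17,17)=1
t=18: f(18,-2)=25194 f(18,0)=40052 f(18,2)=40698 f(18,4)=31008 f(18,6)=18411 f(18,8)=8550 f(18,10)=3059 f(18,12)=816 f(18,14)=153 f(18,16)=18 f(18,18)=1
t=19: f(19,-3)=25194 f(19,-1)=65246 f(19,1)=80750 f(19,3)=71706 f(19,5)=49419 f(19,7)=26961 f(19,9)=11609 f(19,11)=3875 f(19,13)=969 f(19,15)=171 f(19,17)=19 f(19,19)=1
t=20: f(20,-2)=90440 f(20,0)=145996 f(20,2)=152456 f(20,4)=121125 f(20,6)=76380 f(20,8)=38570 f(20,10)=15484 f(20,12)=4844 f(20,14)=1140 f(20,16)=190 f(20,18)=20 f(20,20)=1
t=21: f(21,-3)=90440 f(21,-1)=236436 f(21,1)=298452 f(21,3)=273581 f(21,5)=197505 f(21,7)=114950 f(21,9)=54054 f(21,11)=20328 f(21,13)=5984 f(21,15)=1330 f(21,17)=210 f(21,19)=21 f(21,21)=1
t=22: f(22,-2)=326876 f(22,0)=534888 f(22,2)=572033 f(22,4)=471086 f(22,6)=312455 f(22,8)=169004 f(22,10)=74382 f(22,12)=26312 f(22,14)=7314 f(22,16)=1540 f(22,18)=231 f(22,20)=22 f(22,22)=1
Σ_s f(22,s) = 2496144
P = 2496144/4194304 = 156009/262144

Answer: 156009/262144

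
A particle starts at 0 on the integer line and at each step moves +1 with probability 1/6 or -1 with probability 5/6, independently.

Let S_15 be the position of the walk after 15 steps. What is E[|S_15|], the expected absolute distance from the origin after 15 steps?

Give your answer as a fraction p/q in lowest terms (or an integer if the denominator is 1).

S_15 takes values m ≡ 1 (mod 2) with |m| ≤ 15; P(S_15=m) = C(15,(15+m)/2) · (1/6)^((15+m)/2) · (5/6)^((15-m)/2).
Distribution: P(S=-15)=30517578125/470184984576, P(S=-13)=30517578125/156728328192, P(S=-11)=42724609375/156728328192, P(S=-9)=111083984375/470184984576, P(S=-7)=22216796875/156728328192, P(S=-5)=9775390625/156728328192, P(S=-3)=9775390625/470184984576, P(S=-1)=279296875/52242776064, P(S=1)=55859375/52242776064, P(S=3)=78203125/470184984576, P(S=5)=3128125/156728328192, P(S=7)=284375/156728328192, P(S=9)=56875/470184984576, P(S=11)=875/156728328192, P(S=13)=25/156728328192, P(S=15)=1/470184984576
E[|S_15|] = Σ_m |m|·P(S_15=m) = 10887572695/1088391168

Answer: 10887572695/1088391168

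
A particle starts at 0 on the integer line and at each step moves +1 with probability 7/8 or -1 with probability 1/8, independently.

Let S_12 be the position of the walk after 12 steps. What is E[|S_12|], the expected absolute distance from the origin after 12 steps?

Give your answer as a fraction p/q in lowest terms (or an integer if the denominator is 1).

S_12 takes values m ≡ 0 (mod 2) with |m| ≤ 12; P(S_12=m) = C(12,(12+m)/2) · (7/8)^((12+m)/2) · (1/8)^((12-m)/2).
Distribution: P(S=-12)=1/68719476736, P(S=-10)=21/17179869184, P(S=-8)=1617/34359738368, P(S=-6)=18865/17179869184, P(S=-4)=1188495/68719476736, P(S=-2)=1663893/8589934592, P(S=0)=27176919/17179869184, P(S=2)=81530757/8589934592, P(S=4)=2853576495/68719476736, P(S=6)=2219448385/17179869184, P(S=8)=9321683217/34359738368, P(S=10)=5931980229/17179869184, P(S=12)=13841287201/68719476736
E[|S_12|] = Σ_m |m|·P(S_12=m) = 38658687633/4294967296

Answer: 38658687633/4294967296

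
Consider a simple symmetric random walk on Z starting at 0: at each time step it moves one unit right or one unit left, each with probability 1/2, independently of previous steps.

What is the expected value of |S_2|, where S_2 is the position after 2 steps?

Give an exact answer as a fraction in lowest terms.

S_2 takes values m ≡ 0 (mod 2) with |m| ≤ 2; P(S_2=m) = C(2,(2+m)/2)/2^2.
Total paths: 2^2 = 4
Distribution: P(S=-2)=1/4, P(S=0)=2/4, P(S=2)=1/4
E[|S_2|] = Σ_m |m|·P(S_2=m) = 4/4 = 1

Answer: 1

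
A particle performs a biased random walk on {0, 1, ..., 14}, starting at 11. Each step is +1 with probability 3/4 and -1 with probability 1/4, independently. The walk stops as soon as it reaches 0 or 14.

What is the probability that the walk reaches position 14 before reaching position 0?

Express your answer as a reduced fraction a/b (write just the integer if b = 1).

Biased walk: p = 3/4, q = 1/4, r = q/p = 1/3
Gambler's ruin: P(hit 14 before 0 | start at 11) = (1 - r^a)/(1 - r^N)
r^11 = 1/177147; r^14 = 1/4782969
P = (1 - 1/177147) / (1 - 1/4782969) = 177146/177147 / 4782968/4782969 = 2391471/2391484

Answer: 2391471/2391484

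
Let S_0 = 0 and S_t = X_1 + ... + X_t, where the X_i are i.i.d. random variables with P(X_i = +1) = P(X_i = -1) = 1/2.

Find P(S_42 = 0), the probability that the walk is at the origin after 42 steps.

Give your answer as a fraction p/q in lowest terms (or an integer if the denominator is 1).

To return to 0 after 42 steps: need exactly 21 steps of +1 and 21 of -1.
Favorable paths: C(42,21) = 538257874440
Total paths: 2^42 = 4398046511104
P = 538257874440/4398046511104 = 67282234305/549755813888

Answer: 67282234305/549755813888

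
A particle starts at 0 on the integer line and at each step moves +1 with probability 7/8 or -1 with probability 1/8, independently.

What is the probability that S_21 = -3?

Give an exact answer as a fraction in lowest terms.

Answer: 5930567852755/4611686018427387904

Derivation:
To reach position -3 after 21 steps: need 9 steps of +1 and 12 steps of -1.
Number of such sequences: C(21,9) = 293930
Each has probability (7/8)^9 · (1/8)^12 = 40353607/9223372036854775808
P = 293930 · 40353607/9223372036854775808 = 5930567852755/4611686018427387904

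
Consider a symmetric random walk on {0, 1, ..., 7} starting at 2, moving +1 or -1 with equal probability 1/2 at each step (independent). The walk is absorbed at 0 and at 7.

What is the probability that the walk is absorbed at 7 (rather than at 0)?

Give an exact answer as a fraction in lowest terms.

Symmetric walk (p = 1/2): the harmonic-function argument gives P(hit 7 before 0 | start at 2) = a/N.
P = 2/7 = 2/7

Answer: 2/7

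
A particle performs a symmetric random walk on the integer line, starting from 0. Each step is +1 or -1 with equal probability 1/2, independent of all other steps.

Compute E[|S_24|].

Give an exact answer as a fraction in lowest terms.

S_24 takes values m ≡ 0 (mod 2) with |m| ≤ 24; P(S_24=m) = C(24,(24+m)/2)/2^24.
Total paths: 2^24 = 16777216
Distribution: P(S=-24)=1/16777216, P(S=-22)=24/16777216, P(S=-20)=276/16777216, P(S=-18)=2024/16777216, P(S=-16)=10626/16777216, P(S=-14)=42504/16777216, P(S=-12)=134596/16777216, P(S=-10)=346104/16777216, P(S=-8)=735471/16777216, P(S=-6)=1307504/16777216, P(S=-4)=1961256/16777216, P(S=-2)=2496144/16777216, P(S=0)=2704156/16777216, P(S=2)=2496144/16777216, P(S=4)=1961256/16777216, P(S=6)=1307504/16777216, P(S=8)=735471/16777216, P(S=10)=346104/16777216, P(S=12)=134596/16777216, P(S=14)=42504/16777216, P(S=16)=10626/16777216, P(S=18)=2024/16777216, P(S=20)=276/16777216, P(S=22)=24/16777216, P(S=24)=1/16777216
E[|S_24|] = Σ_m |m|·P(S_24=m) = 64899744/16777216 = 2028117/524288

Answer: 2028117/524288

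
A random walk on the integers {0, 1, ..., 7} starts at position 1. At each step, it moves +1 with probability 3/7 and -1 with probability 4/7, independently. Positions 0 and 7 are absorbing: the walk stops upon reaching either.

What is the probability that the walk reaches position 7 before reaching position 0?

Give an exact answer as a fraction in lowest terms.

Biased walk: p = 3/7, q = 4/7, r = q/p = 4/3
Gambler's ruin: P(hit 7 before 0 | start at 1) = (1 - r^a)/(1 - r^N)
r^1 = 4/3; r^7 = 16384/2187
P = (1 - 4/3) / (1 - 16384/2187) = -1/3 / -14197/2187 = 729/14197

Answer: 729/14197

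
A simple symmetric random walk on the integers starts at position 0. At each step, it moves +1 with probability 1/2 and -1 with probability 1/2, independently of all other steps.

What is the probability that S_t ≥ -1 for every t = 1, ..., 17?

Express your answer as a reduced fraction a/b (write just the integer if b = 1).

Let f(t,s) = #length-t paths at position s with S_1..S_t all ≥ -1.
f(t,s) = f(t-1,s-1) + f(t-1,s+1) for s ≥ -1; f(t,s) = 0 for s < -1.
t=0: f(0,0)=1
t=1: f(1,-1)=1 f(1,1)=1
t=2: f(2,0)=2 f(2,2)=1
t=3: f(3,-1)=2 f(3,1)=3 f(3,3)=1
t=4: f(4,0)=5 f(4,2)=4 f(4,4)=1
t=5: f(5,-1)=5 f(5,1)=9 f(5,3)=5 f(5,5)=1
t=6: f(6,0)=14 f(6,2)=14 f(6,4)=6 f(6,6)=1
t=7: f(7,-1)=14 f(7,1)=28 f(7,3)=20 f(7,5)=7 f(7,7)=1
t=8: f(8,0)=42 f(8,2)=48 f(8,4)=27 f(8,6)=8 f(8,8)=1
t=9: f(9,-1)=42 f(9,1)=90 f(9,3)=75 f(9,5)=35 f(9,7)=9 f(9,9)=1
t=10: f(10,0)=132 f(10,2)=165 f(10,4)=110 f(10,6)=44 f(10,8)=10 f(10,10)=1
t=11: f(11,-1)=132 f(11,1)=297 f(11,3)=275 f(11,5)=154 f(11,7)=54 f(11,9)=11 f(11,11)=1
t=12: f(12,0)=429 f(12,2)=572 f(12,4)=429 f(12,6)=208 f(12,8)=65 f(12,10)=12 f(12,12)=1
t=13: f(13,-1)=429 f(13,1)=1001 f(13,3)=1001 f(13,5)=637 f(13,7)=273 f(13,9)=77 f(13,11)=13 f(13,13)=1
t=14: f(14,0)=1430 f(14,2)=2002 f(14,4)=1638 f(14,6)=910 f(14,8)=350 f(14,10)=90 f(14,12)=14 f(14,14)=1
t=15: f(15,-1)=1430 f(15,1)=3432 f(15,3)=3640 f(15,5)=2548 f(15,7)=1260 f(15,9)=440 f(15,11)=104 f(15,13)=15 f(15,15)=1
t=16: f(16,0)=4862 f(16,2)=7072 f(16,4)=6188 f(16,6)=3808 f(16,8)=1700 f(16,10)=544 f(16,12)=119 f(16,14)=16 f(16,16)=1
t=17: f(17,-1)=4862 f(17,1)=11934 f(17,3)=13260 f(17,5)=9996 f(17,7)=5508 f(17,9)=2244 f(17,11)=663 f(17,13)=135 f(17,15)=17 f(17,17)=1
Σ_s f(17,s) = 48620
P = 48620/131072 = 12155/32768

Answer: 12155/32768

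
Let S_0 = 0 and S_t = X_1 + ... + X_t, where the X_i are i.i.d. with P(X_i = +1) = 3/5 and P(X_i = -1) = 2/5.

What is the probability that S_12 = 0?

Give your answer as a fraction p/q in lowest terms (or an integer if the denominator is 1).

Answer: 43110144/244140625

Derivation:
To be at 0 after 12 steps: need exactly 6 steps of +1 and 6 of -1.
Number of such sequences: C(12,6) = 924
Each has probability (3/5)^6 · (2/5)^6 = 46656/244140625
P = 924 · 46656/244140625 = 43110144/244140625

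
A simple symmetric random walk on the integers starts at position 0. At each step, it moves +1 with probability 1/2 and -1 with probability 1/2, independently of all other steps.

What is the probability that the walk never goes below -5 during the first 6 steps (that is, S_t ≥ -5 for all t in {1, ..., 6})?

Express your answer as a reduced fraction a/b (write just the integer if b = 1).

Answer: 63/64

Derivation:
Let f(t,s) = #length-t paths at position s with S_1..S_t all ≥ -5.
f(t,s) = f(t-1,s-1) + f(t-1,s+1) for s ≥ -5; f(t,s) = 0 for s < -5.
t=0: f(0,0)=1
t=1: f(1,-1)=1 f(1,1)=1
t=2: f(2,-2)=1 f(2,0)=2 f(2,2)=1
t=3: f(3,-3)=1 f(3,-1)=3 f(3,1)=3 f(3,3)=1
t=4: f(4,-4)=1 f(4,-2)=4 f(4,0)=6 f(4,2)=4 f(4,4)=1
t=5: f(5,-5)=1 f(5,-3)=5 f(5,-1)=10 f(5,1)=10 f(5,3)=5 f(5,5)=1
t=6: f(6,-4)=6 f(6,-2)=15 f(6,0)=20 f(6,2)=15 f(6,4)=6 f(6,6)=1
Σ_s f(6,s) = 63
P = 63/64 = 63/64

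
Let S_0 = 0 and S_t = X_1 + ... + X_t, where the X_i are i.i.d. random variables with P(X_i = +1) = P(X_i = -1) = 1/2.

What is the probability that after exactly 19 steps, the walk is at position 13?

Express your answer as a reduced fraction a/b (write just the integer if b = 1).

To reach position 13 after 19 steps: need 16 steps of +1 and 3 of -1.
Favorable paths: C(19,16) = 969
Total paths: 2^19 = 524288
P = 969/524288 = 969/524288

Answer: 969/524288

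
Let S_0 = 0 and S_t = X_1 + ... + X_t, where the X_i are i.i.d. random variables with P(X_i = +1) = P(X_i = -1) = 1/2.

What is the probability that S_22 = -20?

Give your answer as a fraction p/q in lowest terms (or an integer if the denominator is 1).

To reach position -20 after 22 steps: need 1 step of +1 and 21 of -1.
Favorable paths: C(22,1) = 22
Total paths: 2^22 = 4194304
P = 22/4194304 = 11/2097152

Answer: 11/2097152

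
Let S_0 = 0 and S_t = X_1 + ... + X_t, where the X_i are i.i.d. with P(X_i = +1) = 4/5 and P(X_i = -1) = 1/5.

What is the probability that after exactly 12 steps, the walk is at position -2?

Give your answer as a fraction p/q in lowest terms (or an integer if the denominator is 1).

Answer: 811008/244140625

Derivation:
To reach position -2 after 12 steps: need 5 steps of +1 and 7 steps of -1.
Number of such sequences: C(12,5) = 792
Each has probability (4/5)^5 · (1/5)^7 = 1024/244140625
P = 792 · 1024/244140625 = 811008/244140625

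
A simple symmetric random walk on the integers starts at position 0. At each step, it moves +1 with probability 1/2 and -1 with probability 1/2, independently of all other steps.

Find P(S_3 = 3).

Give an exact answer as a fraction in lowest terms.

To reach position 3 after 3 steps: need 3 steps of +1 and 0 of -1.
Favorable paths: C(3,3) = 1
Total paths: 2^3 = 8
P = 1/8 = 1/8

Answer: 1/8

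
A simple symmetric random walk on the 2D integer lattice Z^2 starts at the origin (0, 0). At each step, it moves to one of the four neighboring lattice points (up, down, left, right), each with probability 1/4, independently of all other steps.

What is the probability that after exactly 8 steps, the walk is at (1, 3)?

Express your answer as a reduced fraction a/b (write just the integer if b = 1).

Answer: 49/2048

Derivation:
Let h be the number of horizontal steps (so 8-h are vertical). To end at (1,3) need (h+1)/2 right-steps and ((8-h)+3)/2 up-steps.
Sum over h with 1 ≤ h ≤ 5, h ≡ 1 (mod 2), 8-h ≡ 1 (mod 2):
h=1: C(8,1)·C(1,1)·C(7,5) = 8·1·21 = 168
h=3: C(8,3)·C(3,2)·C(5,4) = 56·3·5 = 840
h=5: C(8,5)·C(5,3)·C(3,3) = 56·10·1 = 560
Total favorable: 1568
Total paths: 4^8 = 65536
P = 1568/65536 = 49/2048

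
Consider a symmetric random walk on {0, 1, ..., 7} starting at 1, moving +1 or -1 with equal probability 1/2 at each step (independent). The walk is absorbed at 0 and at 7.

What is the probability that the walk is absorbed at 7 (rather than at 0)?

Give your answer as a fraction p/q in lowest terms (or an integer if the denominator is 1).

Answer: 1/7

Derivation:
Symmetric walk (p = 1/2): the harmonic-function argument gives P(hit 7 before 0 | start at 1) = a/N.
P = 1/7 = 1/7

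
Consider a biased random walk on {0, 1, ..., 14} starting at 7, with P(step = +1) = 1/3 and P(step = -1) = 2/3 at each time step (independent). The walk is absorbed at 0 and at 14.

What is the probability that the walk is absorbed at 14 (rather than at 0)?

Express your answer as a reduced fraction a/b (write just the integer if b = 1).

Biased walk: p = 1/3, q = 2/3, r = q/p = 2
Gambler's ruin: P(hit 14 before 0 | start at 7) = (1 - r^a)/(1 - r^N)
r^7 = 128; r^14 = 16384
P = (1 - 128) / (1 - 16384) = -127 / -16383 = 1/129

Answer: 1/129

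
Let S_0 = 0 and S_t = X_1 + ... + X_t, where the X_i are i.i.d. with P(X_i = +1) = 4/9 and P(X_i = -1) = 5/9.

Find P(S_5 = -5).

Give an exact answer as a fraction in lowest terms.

Answer: 3125/59049

Derivation:
To reach position -5 after 5 steps: need 0 steps of +1 and 5 steps of -1.
Number of such sequences: C(5,0) = 1
Each has probability (4/9)^0 · (5/9)^5 = 3125/59049
P = 1 · 3125/59049 = 3125/59049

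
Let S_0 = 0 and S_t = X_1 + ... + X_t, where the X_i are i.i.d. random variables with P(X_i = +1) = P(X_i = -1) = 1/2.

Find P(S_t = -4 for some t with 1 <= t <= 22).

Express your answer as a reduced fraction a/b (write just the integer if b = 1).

Answer: 106135/262144

Derivation:
Count via complement. Let g(t,s) = #length-t paths at position s with S_1..S_t all ≠ -4.
g(t,s) = g(t-1,s-1) + g(t-1,s+1) for s ≠ -4; g(t,-4) = 0.
t=0: g(0,0)=1
t=1: g(1,-1)=1 g(1,1)=1
t=2: g(2,-2)=1 g(2,0)=2 g(2,2)=1
t=3: g(3,-3)=1 g(3,-1)=3 g(3,1)=3 g(3,3)=1
t=4: g(4,-2)=4 g(4,0)=6 g(4,2)=4 g(4,4)=1
t=5: g(5,-3)=4 g(5,-1)=10 g(5,1)=10 g(5,3)=5 g(5,5)=1
t=6: g(6,-2)=14 g(6,0)=20 g(6,2)=15 g(6,4)=6 g(6,6)=1
t=7: g(7,-3)=14 g(7,-1)=34 g(7,1)=35 g(7,3)=21 g(7,5)=7 g(7,7)=1
t=8: g(8,-2)=48 g(8,0)=69 g(8,2)=56 g(8,4)=28 g(8,6)=8 g(8,8)=1
t=9: g(9,-3)=48 g(9,-1)=117 g(9,1)=125 g(9,3)=84 g(9,5)=36 g(9,7)=9 g(9,9)=1
t=10: g(10,-2)=165 g(10,0)=242 g(10,2)=209 g(10,4)=120 g(10,6)=45 g(10,8)=10 g(10,10)=1
t=11: g(11,-3)=165 g(11,-1)=407 g(11,1)=451 g(11,3)=329 g(11,5)=165 g(11,7)=55 g(11,9)=11 g(11,11)=1
t=12: g(12,-2)=572 g(12,0)=858 g(12,2)=780 g(12,4)=494 g(12,6)=220 g(12,8)=66 g(12,10)=12 g(12,12)=1
t=13: g(13,-3)=572 g(13,-1)=1430 g(13,1)=1638 g(13,3)=1274 g(13,5)=714 g(13,7)=286 g(13,9)=78 g(13,11)=13 g(13,13)=1
t=14: g(14,-2)=2002 g(14,0)=3068 g(14,2)=2912 g(14,4)=1988 g(14,6)=1000 g(14,8)=364 g(14,10)=91 g(14,12)=14 g(14,14)=1
t=15: g(15,-3)=2002 g(15,-1)=5070 g(15,1)=5980 g(15,3)=4900 g(15,5)=2988 g(15,7)=1364 g(15,9)=455 g(15,11)=105 g(15,13)=15 g(15,15)=1
t=16: g(16,-2)=7072 g(16,0)=11050 g(16,2)=10880 g(16,4)=7888 g(16,6)=4352 g(16,8)=1819 g(16,10)=560 g(16,12)=120 g(16,14)=16 g(16,16)=1
t=17: g(17,-3)=7072 g(17,-1)=18122 g(17,1)=21930 g(17,3)=18768 g(17,5)=12240 g(17,7)=6171 g(17,9)=2379 g(17,11)=680 g(17,13)=136 g(17,15)=17 g(17,17)=1
t=18: g(18,-2)=25194 g(18,0)=40052 g(18,2)=40698 g(18,4)=31008 g(18,6)=18411 g(18,8)=8550 g(18,10)=3059 g(18,12)=816 g(18,14)=153 g(18,16)=18 g(18,18)=1
t=19: g(19,-3)=25194 g(19,-1)=65246 g(19,1)=80750 g(19,3)=71706 g(19,5)=49419 g(19,7)=26961 g(19,9)=11609 g(19,11)=3875 g(19,13)=969 g(19,15)=171 g(19,17)=19 g(19,19)=1
t=20: g(20,-2)=90440 g(20,0)=145996 g(20,2)=152456 g(20,4)=121125 g(20,6)=76380 g(20,8)=38570 g(20,10)=15484 g(20,12)=4844 g(20,14)=1140 g(20,16)=190 g(20,18)=20 g(20,20)=1
t=21: g(21,-3)=90440 g(21,-1)=236436 g(21,1)=298452 g(21,3)=273581 g(21,5)=197505 g(21,7)=114950 g(21,9)=54054 g(21,11)=20328 g(21,13)=5984 g(21,15)=1330 g(21,17)=210 g(21,19)=21 g(21,21)=1
t=22: g(22,-2)=326876 g(22,0)=534888 g(22,2)=572033 g(22,4)=471086 g(22,6)=312455 g(22,8)=169004 g(22,10)=74382 g(22,12)=26312 g(22,14)=7314 g(22,16)=1540 g(22,18)=231 g(22,20)=22 g(22,22)=1
Paths never hitting -4: Σ_s g(22,s) = 2496144
Paths hitting -4: 2^22 - 2496144 = 1698160
P = 1698160/4194304 = 106135/262144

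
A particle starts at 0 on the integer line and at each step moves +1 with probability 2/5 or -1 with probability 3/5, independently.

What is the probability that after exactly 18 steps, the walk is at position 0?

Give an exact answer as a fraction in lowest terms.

Answer: 97995515904/762939453125

Derivation:
To be at 0 after 18 steps: need exactly 9 steps of +1 and 9 of -1.
Number of such sequences: C(18,9) = 48620
Each has probability (2/5)^9 · (3/5)^9 = 10077696/3814697265625
P = 48620 · 10077696/3814697265625 = 97995515904/762939453125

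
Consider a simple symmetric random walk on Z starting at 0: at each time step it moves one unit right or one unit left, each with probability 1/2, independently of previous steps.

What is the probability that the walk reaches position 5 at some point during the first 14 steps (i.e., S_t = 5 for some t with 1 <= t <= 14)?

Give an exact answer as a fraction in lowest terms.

Count via complement. Let g(t,s) = #length-t paths at position s with S_1..S_t all ≠ 5.
g(t,s) = g(t-1,s-1) + g(t-1,s+1) for s ≠ 5; g(t,5) = 0.
t=0: g(0,0)=1
t=1: g(1,-1)=1 g(1,1)=1
t=2: g(2,-2)=1 g(2,0)=2 g(2,2)=1
t=3: g(3,-3)=1 g(3,-1)=3 g(3,1)=3 g(3,3)=1
t=4: g(4,-4)=1 g(4,-2)=4 g(4,0)=6 g(4,2)=4 g(4,4)=1
t=5: g(5,-5)=1 g(5,-3)=5 g(5,-1)=10 g(5,1)=10 g(5,3)=5
t=6: g(6,-6)=1 g(6,-4)=6 g(6,-2)=15 g(6,0)=20 g(6,2)=15 g(6,4)=5
t=7: g(7,-7)=1 g(7,-5)=7 g(7,-3)=21 g(7,-1)=35 g(7,1)=35 g(7,3)=20
t=8: g(8,-8)=1 g(8,-6)=8 g(8,-4)=28 g(8,-2)=56 g(8,0)=70 g(8,2)=55 g(8,4)=20
t=9: g(9,-9)=1 g(9,-7)=9 g(9,-5)=36 g(9,-3)=84 g(9,-1)=126 g(9,1)=125 g(9,3)=75
t=10: g(10,-10)=1 g(10,-8)=10 g(10,-6)=45 g(10,-4)=120 g(10,-2)=210 g(10,0)=251 g(10,2)=200 g(10,4)=75
t=11: g(11,-11)=1 g(11,-9)=11 g(11,-7)=55 g(11,-5)=165 g(11,-3)=330 g(11,-1)=461 g(11,1)=451 g(11,3)=275
t=12: g(12,-12)=1 g(12,-10)=12 g(12,-8)=66 g(12,-6)=220 g(12,-4)=495 g(12,-2)=791 g(12,0)=912 g(12,2)=726 g(12,4)=275
t=13: g(13,-13)=1 g(13,-11)=13 g(13,-9)=78 g(13,-7)=286 g(13,-5)=715 g(13,-3)=1286 g(13,-1)=1703 g(13,1)=1638 g(13,3)=1001
t=14: g(14,-14)=1 g(14,-12)=14 g(14,-10)=91 g(14,-8)=364 g(14,-6)=1001 g(14,-4)=2001 g(14,-2)=2989 g(14,0)=3341 g(14,2)=2639 g(14,4)=1001
Paths never hitting 5: Σ_s g(14,s) = 13442
Paths hitting 5: 2^14 - 13442 = 2942
P = 2942/16384 = 1471/8192

Answer: 1471/8192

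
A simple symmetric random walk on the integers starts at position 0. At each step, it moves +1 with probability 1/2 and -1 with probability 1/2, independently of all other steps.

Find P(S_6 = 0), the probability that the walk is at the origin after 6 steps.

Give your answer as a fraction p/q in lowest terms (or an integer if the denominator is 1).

Answer: 5/16

Derivation:
To return to 0 after 6 steps: need exactly 3 steps of +1 and 3 of -1.
Favorable paths: C(6,3) = 20
Total paths: 2^6 = 64
P = 20/64 = 5/16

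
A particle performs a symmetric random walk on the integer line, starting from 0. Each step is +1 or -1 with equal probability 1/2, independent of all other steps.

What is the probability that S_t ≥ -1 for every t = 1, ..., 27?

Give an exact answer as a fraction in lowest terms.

Let f(t,s) = #length-t paths at position s with S_1..S_t all ≥ -1.
f(t,s) = f(t-1,s-1) + f(t-1,s+1) for s ≥ -1; f(t,s) = 0 for s < -1.
t=0: f(0,0)=1
t=1: f(1,-1)=1 f(1,1)=1
t=2: f(2,0)=2 f(2,2)=1
t=3: f(3,-1)=2 f(3,1)=3 f(3,3)=1
t=4: f(4,0)=5 f(4,2)=4 f(4,4)=1
t=5: f(5,-1)=5 f(5,1)=9 f(5,3)=5 f(5,5)=1
t=6: f(6,0)=14 f(6,2)=14 f(6,4)=6 f(6,6)=1
t=7: f(7,-1)=14 f(7,1)=28 f(7,3)=20 f(7,5)=7 f(7,7)=1
t=8: f(8,0)=42 f(8,2)=48 f(8,4)=27 f(8,6)=8 f(8,8)=1
t=9: f(9,-1)=42 f(9,1)=90 f(9,3)=75 f(9,5)=35 f(9,7)=9 f(9,9)=1
t=10: f(10,0)=132 f(10,2)=165 f(10,4)=110 f(10,6)=44 f(10,8)=10 f(10,10)=1
t=11: f(11,-1)=132 f(11,1)=297 f(11,3)=275 f(11,5)=154 f(11,7)=54 f(11,9)=11 f(11,11)=1
t=12: f(12,0)=429 f(12,2)=572 f(12,4)=429 f(12,6)=208 f(12,8)=65 f(12,10)=12 f(12,12)=1
t=13: f(13,-1)=429 f(13,1)=1001 f(13,3)=1001 f(13,5)=637 f(13,7)=273 f(13,9)=77 f(13,11)=13 f(13,13)=1
t=14: f(14,0)=1430 f(14,2)=2002 f(14,4)=1638 f(14,6)=910 f(14,8)=350 f(14,10)=90 f(14,12)=14 f(14,14)=1
t=15: f(15,-1)=1430 f(15,1)=3432 f(15,3)=3640 f(15,5)=2548 f(15,7)=1260 f(15,9)=440 f(15,11)=104 f(15,13)=15 f(15,15)=1
t=16: f(16,0)=4862 f(16,2)=7072 f(16,4)=6188 f(16,6)=3808 f(16,8)=1700 f(16,10)=544 f(16,12)=119 f(16,14)=16 f(16,16)=1
t=17: f(17,-1)=4862 f(17,1)=11934 f(17,3)=13260 f(17,5)=9996 f(17,7)=5508 f(17,9)=2244 f(17,11)=663 f(17,13)=135 f(17,15)=17 f(17,17)=1
t=18: f(18,0)=16796 f(18,2)=25194 f(18,4)=23256 f(18,6)=15504 f(18,8)=7752 f(18,10)=2907 f(18,12)=798 f(18,14)=152 f(18,16)=18 f(18,18)=1
t=19: f(19,-1)=16796 f(19,1)=41990 f(19,3)=48450 f(19,5)=38760 f(19,7)=23256 f(19,9)=10659 f(19,11)=3705 f(19,13)=950 f(19,15)=170 f(19,17)=19 f(19,19)=1
t=20: f(20,0)=58786 f(20,2)=90440 f(20,4)=87210 f(20,6)=62016 f(20,8)=33915 f(20,10)=14364 f(20,12)=4655 f(20,14)=1120 f(20,16)=189 f(20,18)=20 f(20,20)=1
t=21: f(21,-1)=58786 f(21,1)=149226 f(21,3)=177650 f(21,5)=149226 f(21,7)=95931 f(21,9)=48279 f(21,11)=19019 f(21,13)=5775 f(21,15)=1309 f(21,17)=209 f(21,19)=21 f(21,21)=1
t=22: f(22,0)=208012 f(22,2)=326876 f(22,4)=326876 f(22,6)=245157 f(22,8)=144210 f(22,10)=67298 f(22,12)=24794 f(22,14)=7084 f(22,16)=1518 f(22,18)=230 f(22,20)=22 f(22,22)=1
t=23: f(23,-1)=208012 f(23,1)=534888 f(23,3)=653752 f(23,5)=572033 f(23,7)=389367 f(23,9)=211508 f(23,11)=92092 f(23,13)=31878 f(23,15)=8602 f(23,17)=1748 f(23,19)=252 f(23,21)=23 f(23,23)=1
t=24: f(24,0)=742900 f(24,2)=1188640 f(24,4)=1225785 f(24,6)=961400 f(24,8)=600875 f(24,10)=303600 f(24,12)=123970 f(24,14)=40480 f(24,16)=10350 f(24,18)=2000 f(24,20)=275 f(24,22)=24 f(24,24)=1
t=25: f(25,-1)=742900 f(25,1)=1931540 f(25,3)=2414425 f(25,5)=2187185 f(25,7)=1562275 f(25,9)=904475 f(25,11)=427570 f(25,13)=164450 f(25,15)=50830 f(25,17)=12350 f(25,19)=2275 f(25,21)=299 f(25,23)=25 f(25,25)=1
t=26: f(26,0)=2674440 f(26,2)=4345965 f(26,4)=4601610 f(26,6)=3749460 f(26,8)=2466750 f(26,10)=1332045 f(26,12)=592020 f(26,14)=215280 f(26,16)=63180 f(26,18)=14625 f(26,20)=2574 f(26,22)=324 f(26,24)=26 f(26,26)=1
t=27: f(27,-1)=2674440 f(27,1)=7020405 f(27,3)=8947575 f(27,5)=8351070 f(27,7)=6216210 f(27,9)=3798795 f(27,11)=1924065 f(27,13)=807300 f(27,15)=278460 f(27,17)=77805 f(27,19)=17199 f(27,21)=2898 f(27,23)=350 f(27,25)=27 f(27,27)=1
Σ_s f(27,s) = 40116600
P = 40116600/134217728 = 5014575/16777216

Answer: 5014575/16777216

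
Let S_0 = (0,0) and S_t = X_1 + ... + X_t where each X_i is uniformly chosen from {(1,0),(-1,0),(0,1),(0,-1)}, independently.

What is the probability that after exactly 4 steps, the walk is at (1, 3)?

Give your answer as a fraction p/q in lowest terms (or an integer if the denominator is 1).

Let h be the number of horizontal steps (so 4-h are vertical). To end at (1,3) need (h+1)/2 right-steps and ((4-h)+3)/2 up-steps.
Sum over h with 1 ≤ h ≤ 1, h ≡ 1 (mod 2), 4-h ≡ 1 (mod 2):
h=1: C(4,1)·C(1,1)·C(3,3) = 4·1·1 = 4
Total favorable: 4
Total paths: 4^4 = 256
P = 4/256 = 1/64

Answer: 1/64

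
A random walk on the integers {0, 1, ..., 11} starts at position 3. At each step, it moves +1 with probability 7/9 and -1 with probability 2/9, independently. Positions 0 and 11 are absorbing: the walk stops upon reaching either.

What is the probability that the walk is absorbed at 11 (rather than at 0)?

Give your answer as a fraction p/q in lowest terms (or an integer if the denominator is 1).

Answer: 386241667/395464939

Derivation:
Biased walk: p = 7/9, q = 2/9, r = q/p = 2/7
Gambler's ruin: P(hit 11 before 0 | start at 3) = (1 - r^a)/(1 - r^N)
r^3 = 8/343; r^11 = 2048/1977326743
P = (1 - 8/343) / (1 - 2048/1977326743) = 335/343 / 1977324695/1977326743 = 386241667/395464939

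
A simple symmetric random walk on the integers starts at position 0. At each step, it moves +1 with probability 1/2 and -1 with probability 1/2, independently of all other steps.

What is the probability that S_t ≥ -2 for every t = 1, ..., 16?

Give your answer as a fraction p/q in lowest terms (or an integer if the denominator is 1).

Let f(t,s) = #length-t paths at position s with S_1..S_t all ≥ -2.
f(t,s) = f(t-1,s-1) + f(t-1,s+1) for s ≥ -2; f(t,s) = 0 for s < -2.
t=0: f(0,0)=1
t=1: f(1,-1)=1 f(1,1)=1
t=2: f(2,-2)=1 f(2,0)=2 f(2,2)=1
t=3: f(3,-1)=3 f(3,1)=3 f(3,3)=1
t=4: f(4,-2)=3 f(4,0)=6 f(4,2)=4 f(4,4)=1
t=5: f(5,-1)=9 f(5,1)=10 f(5,3)=5 f(5,5)=1
t=6: f(6,-2)=9 f(6,0)=19 f(6,2)=15 f(6,4)=6 f(6,6)=1
t=7: f(7,-1)=28 f(7,1)=34 f(7,3)=21 f(7,5)=7 f(7,7)=1
t=8: f(8,-2)=28 f(8,0)=62 f(8,2)=55 f(8,4)=28 f(8,6)=8 f(8,8)=1
t=9: f(9,-1)=90 f(9,1)=117 f(9,3)=83 f(9,5)=36 f(9,7)=9 f(9,9)=1
t=10: f(10,-2)=90 f(10,0)=207 f(10,2)=200 f(10,4)=119 f(10,6)=45 f(10,8)=10 f(10,10)=1
t=11: f(11,-1)=297 f(11,1)=407 f(11,3)=319 f(11,5)=164 f(11,7)=55 f(11,9)=11 f(11,11)=1
t=12: f(12,-2)=297 f(12,0)=704 f(12,2)=726 f(12,4)=483 f(12,6)=219 f(12,8)=66 f(12,10)=12 f(12,12)=1
t=13: f(13,-1)=1001 f(13,1)=1430 f(13,3)=1209 f(13,5)=702 f(13,7)=285 f(13,9)=78 f(13,11)=13 f(13,13)=1
t=14: f(14,-2)=1001 f(14,0)=2431 f(14,2)=2639 f(14,4)=1911 f(14,6)=987 f(14,8)=363 f(14,10)=91 f(14,12)=14 f(14,14)=1
t=15: f(15,-1)=3432 f(15,1)=5070 f(15,3)=4550 f(15,5)=2898 f(15,7)=1350 f(15,9)=454 f(15,11)=105 f(15,13)=15 f(15,15)=1
t=16: f(16,-2)=3432 f(16,0)=8502 f(16,2)=9620 f(16,4)=7448 f(16,6)=4248 f(16,8)=1804 f(16,10)=559 f(16,12)=120 f(16,14)=16 f(16,16)=1
Σ_s f(16,s) = 35750
P = 35750/65536 = 17875/32768

Answer: 17875/32768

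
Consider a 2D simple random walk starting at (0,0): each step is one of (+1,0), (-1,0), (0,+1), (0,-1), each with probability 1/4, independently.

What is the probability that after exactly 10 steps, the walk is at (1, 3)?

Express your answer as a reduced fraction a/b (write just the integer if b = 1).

Answer: 1575/65536

Derivation:
Let h be the number of horizontal steps (so 10-h are vertical). To end at (1,3) need (h+1)/2 right-steps and ((10-h)+3)/2 up-steps.
Sum over h with 1 ≤ h ≤ 7, h ≡ 1 (mod 2), 10-h ≡ 1 (mod 2):
h=1: C(10,1)·C(1,1)·C(9,6) = 10·1·84 = 840
h=3: C(10,3)·C(3,2)·C(7,5) = 120·3·21 = 7560
h=5: C(10,5)·C(5,3)·C(5,4) = 252·10·5 = 12600
h=7: C(10,7)·C(7,4)·C(3,3) = 120·35·1 = 4200
Total favorable: 25200
Total paths: 4^10 = 1048576
P = 25200/1048576 = 1575/65536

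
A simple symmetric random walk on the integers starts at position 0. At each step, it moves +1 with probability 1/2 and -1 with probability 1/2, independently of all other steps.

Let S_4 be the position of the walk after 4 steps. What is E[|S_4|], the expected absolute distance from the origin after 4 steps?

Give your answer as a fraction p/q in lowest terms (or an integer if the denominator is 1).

S_4 takes values m ≡ 0 (mod 2) with |m| ≤ 4; P(S_4=m) = C(4,(4+m)/2)/2^4.
Total paths: 2^4 = 16
Distribution: P(S=-4)=1/16, P(S=-2)=4/16, P(S=0)=6/16, P(S=2)=4/16, P(S=4)=1/16
E[|S_4|] = Σ_m |m|·P(S_4=m) = 24/16 = 3/2

Answer: 3/2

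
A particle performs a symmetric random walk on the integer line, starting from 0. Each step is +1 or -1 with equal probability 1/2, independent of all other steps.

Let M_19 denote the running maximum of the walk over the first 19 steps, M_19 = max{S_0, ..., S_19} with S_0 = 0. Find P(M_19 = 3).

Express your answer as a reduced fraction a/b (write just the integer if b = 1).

Let M_19 = max(S_0,...,S_19). Use the reflection principle: for j ≥ 1, #{paths with M_19 ≥ j} = #{S_19 ≥ j} + #{S_19 ≥ j+1}.
By reflection, #{M_19 ≥ 3} = #{S_19 ≥ 3} + #{S_19 ≥ 4} = 169766 + 94184 = 263950.
#{M_19 ≥ 4} = #{S_19 ≥ 4} + #{S_19 ≥ 5} = 94184 + 94184 = 188368.
#{M_19 = 3} = 263950 - 188368 = 75582.
P(M_19 = 3) = 75582/524288 = 37791/262144

Answer: 37791/262144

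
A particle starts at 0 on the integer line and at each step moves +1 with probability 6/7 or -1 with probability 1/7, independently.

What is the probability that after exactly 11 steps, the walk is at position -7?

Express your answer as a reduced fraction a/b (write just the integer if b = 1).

Answer: 1980/1977326743

Derivation:
To reach position -7 after 11 steps: need 2 steps of +1 and 9 steps of -1.
Number of such sequences: C(11,2) = 55
Each has probability (6/7)^2 · (1/7)^9 = 36/1977326743
P = 55 · 36/1977326743 = 1980/1977326743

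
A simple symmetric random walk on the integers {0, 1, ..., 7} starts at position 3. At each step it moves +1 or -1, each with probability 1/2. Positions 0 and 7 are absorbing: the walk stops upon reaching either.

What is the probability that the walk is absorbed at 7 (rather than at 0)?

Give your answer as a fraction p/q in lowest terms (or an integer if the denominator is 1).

Answer: 3/7

Derivation:
Symmetric walk (p = 1/2): the harmonic-function argument gives P(hit 7 before 0 | start at 3) = a/N.
P = 3/7 = 3/7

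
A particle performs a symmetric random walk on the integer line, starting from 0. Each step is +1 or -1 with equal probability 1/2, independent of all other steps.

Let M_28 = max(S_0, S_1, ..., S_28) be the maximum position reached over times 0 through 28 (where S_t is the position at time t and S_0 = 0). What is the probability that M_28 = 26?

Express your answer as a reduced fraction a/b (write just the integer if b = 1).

Answer: 7/67108864

Derivation:
Let M_28 = max(S_0,...,S_28). Use the reflection principle: for j ≥ 1, #{paths with M_28 ≥ j} = #{S_28 ≥ j} + #{S_28 ≥ j+1}.
By reflection, #{M_28 ≥ 26} = #{S_28 ≥ 26} + #{S_28 ≥ 27} = 29 + 1 = 30.
#{M_28 ≥ 27} = #{S_28 ≥ 27} + #{S_28 ≥ 28} = 1 + 1 = 2.
#{M_28 = 26} = 30 - 2 = 28.
P(M_28 = 26) = 28/268435456 = 7/67108864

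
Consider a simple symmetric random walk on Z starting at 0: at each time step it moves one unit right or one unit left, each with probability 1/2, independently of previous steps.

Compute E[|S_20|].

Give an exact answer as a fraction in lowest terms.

S_20 takes values m ≡ 0 (mod 2) with |m| ≤ 20; P(S_20=m) = C(20,(20+m)/2)/2^20.
Total paths: 2^20 = 1048576
Distribution: P(S=-20)=1/1048576, P(S=-18)=20/1048576, P(S=-16)=190/1048576, P(S=-14)=1140/1048576, P(S=-12)=4845/1048576, P(S=-10)=15504/1048576, P(S=-8)=38760/1048576, P(S=-6)=77520/1048576, P(S=-4)=125970/1048576, P(S=-2)=167960/1048576, P(S=0)=184756/1048576, P(S=2)=167960/1048576, P(S=4)=125970/1048576, P(S=6)=77520/1048576, P(S=8)=38760/1048576, P(S=10)=15504/1048576, P(S=12)=4845/1048576, P(S=14)=1140/1048576, P(S=16)=190/1048576, P(S=18)=20/1048576, P(S=20)=1/1048576
E[|S_20|] = Σ_m |m|·P(S_20=m) = 3695120/1048576 = 230945/65536

Answer: 230945/65536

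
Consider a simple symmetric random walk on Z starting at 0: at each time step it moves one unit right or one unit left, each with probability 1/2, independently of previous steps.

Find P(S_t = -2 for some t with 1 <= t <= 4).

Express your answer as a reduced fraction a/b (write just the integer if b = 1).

Answer: 3/8

Derivation:
Count via complement. Let g(t,s) = #length-t paths at position s with S_1..S_t all ≠ -2.
g(t,s) = g(t-1,s-1) + g(t-1,s+1) for s ≠ -2; g(t,-2) = 0.
t=0: g(0,0)=1
t=1: g(1,-1)=1 g(1,1)=1
t=2: g(2,0)=2 g(2,2)=1
t=3: g(3,-1)=2 g(3,1)=3 g(3,3)=1
t=4: g(4,0)=5 g(4,2)=4 g(4,4)=1
Paths never hitting -2: Σ_s g(4,s) = 10
Paths hitting -2: 2^4 - 10 = 6
P = 6/16 = 3/8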